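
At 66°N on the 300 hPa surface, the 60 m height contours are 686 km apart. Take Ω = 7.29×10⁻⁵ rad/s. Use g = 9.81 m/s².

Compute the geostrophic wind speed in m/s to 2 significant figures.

Coriolis parameter at 66°N:
f = 2Ω sin φ = 2 × 7.29×10⁻⁵ × sin 66° = 1.33×10⁻⁴ s⁻¹
Height gradient: |∂Z/∂n| = 60 m / 686000 m = 8.75×10⁻⁵
On a pressure surface, geostrophic balance gives V_g = (g/f)|∂Z/∂n|:
V_g = 9.81 × 8.75×10⁻⁵ / 1.33×10⁻⁴ = 6.44 m/s

6.4 m/s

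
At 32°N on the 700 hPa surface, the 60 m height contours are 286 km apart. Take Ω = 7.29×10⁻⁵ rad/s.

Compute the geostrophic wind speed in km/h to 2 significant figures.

Coriolis parameter at 32°N:
f = 2Ω sin φ = 2 × 7.29×10⁻⁵ × sin 32° = 7.73×10⁻⁵ s⁻¹
Height gradient: |∂Z/∂n| = 60 m / 286000 m = 2.10×10⁻⁴
On a pressure surface, geostrophic balance gives V_g = (g/f)|∂Z/∂n|:
V_g = 9.81 × 2.10×10⁻⁴ / 7.73×10⁻⁵ = 26.6 m/s
Converting: 26.6 m/s × 3.6 = 96 km/h

96 km/h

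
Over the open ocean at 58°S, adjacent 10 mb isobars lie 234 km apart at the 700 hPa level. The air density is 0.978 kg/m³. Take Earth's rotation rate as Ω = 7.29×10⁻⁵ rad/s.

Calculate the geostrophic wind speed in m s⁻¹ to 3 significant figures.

Coriolis parameter at 58°S:
f = 2Ω sin φ = 2 × 7.29×10⁻⁵ × sin 58° = 1.24×10⁻⁴ s⁻¹
Pressure gradient: |∂P/∂n| = 1000 Pa / 234000 m = 4.27×10⁻³ Pa/m
Geostrophic balance (pressure-gradient force = Coriolis force):
V_g = (1/(fρ)) |∂P/∂n| = 4.27×10⁻³ / (1.24×10⁻⁴ × 0.978) = 35.3 m/s

35.3 m s⁻¹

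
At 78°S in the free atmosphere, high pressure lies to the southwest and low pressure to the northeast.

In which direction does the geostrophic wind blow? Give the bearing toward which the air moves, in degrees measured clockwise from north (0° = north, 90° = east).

315°

The pressure-gradient force points toward the northeast (bearing 045°).
Geostrophic balance: in the Southern Hemisphere the Coriolis force deflects motion to the left, so the geostrophic wind blows 90° to the left of the pressure-gradient force (low pressure on the right).
Rotating 045° by 90° counterclockwise gives 315° — the wind blows toward the northwest.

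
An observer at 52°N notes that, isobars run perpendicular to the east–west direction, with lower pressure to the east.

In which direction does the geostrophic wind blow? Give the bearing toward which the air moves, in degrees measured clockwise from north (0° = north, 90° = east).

The pressure-gradient force points toward the east (bearing 090°).
Geostrophic balance: in the Northern Hemisphere the Coriolis force deflects motion to the right, so the geostrophic wind blows 90° to the right of the pressure-gradient force (low pressure on the left).
Rotating 090° by 90° clockwise gives 180° — the wind blows toward the south.

180°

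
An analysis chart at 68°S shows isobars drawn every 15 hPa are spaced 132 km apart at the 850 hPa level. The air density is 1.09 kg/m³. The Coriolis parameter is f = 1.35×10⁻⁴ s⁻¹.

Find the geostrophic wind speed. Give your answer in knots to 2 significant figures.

150 knots

Pressure gradient: |∂P/∂n| = 1500 Pa / 132000 m = 1.14×10⁻² Pa/m
Geostrophic balance (pressure-gradient force = Coriolis force):
V_g = (1/(fρ)) |∂P/∂n| = 1.14×10⁻² / (1.35×10⁻⁴ × 1.09) = 77.2 m/s
Converting: 77.2 m/s × 1.944 = 150 knots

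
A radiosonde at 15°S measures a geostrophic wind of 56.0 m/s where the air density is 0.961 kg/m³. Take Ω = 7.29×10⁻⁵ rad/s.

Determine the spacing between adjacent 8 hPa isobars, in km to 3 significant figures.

394 km

Coriolis parameter at 15°S:
f = 2Ω sin φ = 2 × 7.29×10⁻⁵ × sin 15° = 3.77×10⁻⁵ s⁻¹
Geostrophic balance rearranged: |∂P/∂n| = f ρ V_g
|∂P/∂n| = 3.77×10⁻⁵ × 0.961 × 56.0 = 2.03×10⁻³ Pa/m
Isobar spacing: Δn = ΔP/|∂P/∂n| = 800 Pa / 2.03×10⁻³ Pa/m = 393935 m ≈ 394 km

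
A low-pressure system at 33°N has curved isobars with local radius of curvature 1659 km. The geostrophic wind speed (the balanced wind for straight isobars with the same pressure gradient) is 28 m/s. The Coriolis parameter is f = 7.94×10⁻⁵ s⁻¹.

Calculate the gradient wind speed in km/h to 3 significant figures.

Around a low, centrifugal force acts outward with Coriolis, so pressure-gradient force balances both:
(1/ρ)|∂P/∂n| = fV + V²/R  →  V² + fR·V − fR·V_g = 0
With fR = 7.94×10⁻⁵ × 1659×10³ m = 132 m/s:
V = [−fR + √((fR)² + 4 fR V_g)]/2 = [−132 + √(132² + 4×132×28)]/2 = 23.7 m/s
Subgeostrophic (V < V_g = 28 m/s), as expected around a low.
Converting: 23.7 m/s × 3.6 = 85.4 km/h

85.4 km/h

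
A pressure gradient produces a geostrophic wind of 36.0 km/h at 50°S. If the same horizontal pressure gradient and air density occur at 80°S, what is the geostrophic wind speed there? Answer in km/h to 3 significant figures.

28.0 km/h

With the same pressure gradient and density, V_g ∝ 1/f ∝ 1/sin φ.
V₂ = V₁ · sin φ₁ / sin φ₂ = 36.0 × sin 50° / sin 80°
V₂ = 36.0 × 0.7660/0.9848 = 28.0 km/h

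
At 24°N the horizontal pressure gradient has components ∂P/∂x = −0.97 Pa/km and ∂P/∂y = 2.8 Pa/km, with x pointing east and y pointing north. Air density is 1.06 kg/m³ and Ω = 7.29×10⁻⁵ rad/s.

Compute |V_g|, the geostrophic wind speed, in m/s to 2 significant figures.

Coriolis parameter at 24°N:
f = 2Ω sin φ = 2 × 7.29×10⁻⁵ × sin 24° = 5.93×10⁻⁵ s⁻¹
Component geostrophic relations (x east, y north):
u_g = −(1/(fρ)) ∂P/∂y,  v_g = (1/(fρ)) ∂P/∂x
u_g = −(2.8×10⁻³)/(5.93×10⁻⁵ × 1.06) = −44.5 m/s;  v_g = (−0.97×10⁻³)/(5.93×10⁻⁵ × 1.06) = −15.4 m/s
|V_g| = √(u_g² + v_g²) = 47.1 m/s

47 m/s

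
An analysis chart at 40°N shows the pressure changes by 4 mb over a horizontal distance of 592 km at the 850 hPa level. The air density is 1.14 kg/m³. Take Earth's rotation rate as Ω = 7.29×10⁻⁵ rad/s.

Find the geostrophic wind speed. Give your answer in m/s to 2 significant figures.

Coriolis parameter at 40°N:
f = 2Ω sin φ = 2 × 7.29×10⁻⁵ × sin 40° = 9.37×10⁻⁵ s⁻¹
Pressure gradient: |∂P/∂n| = 400 Pa / 592000 m = 6.76×10⁻⁴ Pa/m
Geostrophic balance (pressure-gradient force = Coriolis force):
V_g = (1/(fρ)) |∂P/∂n| = 6.76×10⁻⁴ / (9.37×10⁻⁵ × 1.14) = 6.32 m/s

6.3 m/s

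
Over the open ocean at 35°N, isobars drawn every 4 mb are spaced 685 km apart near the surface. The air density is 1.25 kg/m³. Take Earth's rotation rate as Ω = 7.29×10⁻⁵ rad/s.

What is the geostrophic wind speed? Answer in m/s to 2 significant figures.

Coriolis parameter at 35°N:
f = 2Ω sin φ = 2 × 7.29×10⁻⁵ × sin 35° = 8.36×10⁻⁵ s⁻¹
Pressure gradient: |∂P/∂n| = 400 Pa / 685000 m = 5.84×10⁻⁴ Pa/m
Geostrophic balance (pressure-gradient force = Coriolis force):
V_g = (1/(fρ)) |∂P/∂n| = 5.84×10⁻⁴ / (8.36×10⁻⁵ × 1.25) = 5.59 m/s

5.6 m/s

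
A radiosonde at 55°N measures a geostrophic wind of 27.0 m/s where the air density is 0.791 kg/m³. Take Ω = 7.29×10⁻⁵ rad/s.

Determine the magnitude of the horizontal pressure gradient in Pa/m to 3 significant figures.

Coriolis parameter at 55°N:
f = 2Ω sin φ = 2 × 7.29×10⁻⁵ × sin 55° = 1.19×10⁻⁴ s⁻¹
Geostrophic balance rearranged: |∂P/∂n| = f ρ V_g
|∂P/∂n| = 1.19×10⁻⁴ × 0.791 × 27.0 = 2.55×10⁻³ Pa/m

2.55×10⁻³ Pa/m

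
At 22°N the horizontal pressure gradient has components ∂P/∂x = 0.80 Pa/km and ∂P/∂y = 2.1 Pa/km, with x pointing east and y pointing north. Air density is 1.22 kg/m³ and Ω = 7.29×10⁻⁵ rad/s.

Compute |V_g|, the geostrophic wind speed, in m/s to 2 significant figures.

Coriolis parameter at 22°N:
f = 2Ω sin φ = 2 × 7.29×10⁻⁵ × sin 22° = 5.46×10⁻⁵ s⁻¹
Component geostrophic relations (x east, y north):
u_g = −(1/(fρ)) ∂P/∂y,  v_g = (1/(fρ)) ∂P/∂x
u_g = −(2.1×10⁻³)/(5.46×10⁻⁵ × 1.22) = −31.5 m/s;  v_g = (0.80×10⁻³)/(5.46×10⁻⁵ × 1.22) = 12.0 m/s
|V_g| = √(u_g² + v_g²) = 33.7 m/s

34 m/s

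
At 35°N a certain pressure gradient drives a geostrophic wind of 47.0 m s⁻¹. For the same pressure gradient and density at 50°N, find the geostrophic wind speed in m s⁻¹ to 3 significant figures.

35.2 m s⁻¹

With the same pressure gradient and density, V_g ∝ 1/f ∝ 1/sin φ.
V₂ = V₁ · sin φ₁ / sin φ₂ = 47.0 × sin 35° / sin 50°
V₂ = 47.0 × 0.5736/0.7660 = 35.2 m s⁻¹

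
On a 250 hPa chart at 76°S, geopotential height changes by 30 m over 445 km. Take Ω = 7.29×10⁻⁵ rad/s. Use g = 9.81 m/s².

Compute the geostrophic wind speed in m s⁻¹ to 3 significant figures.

4.67 m s⁻¹

Coriolis parameter at 76°S:
f = 2Ω sin φ = 2 × 7.29×10⁻⁵ × sin 76° = 1.41×10⁻⁴ s⁻¹
Height gradient: |∂Z/∂n| = 30 m / 445000 m = 6.74×10⁻⁵
On a pressure surface, geostrophic balance gives V_g = (g/f)|∂Z/∂n|:
V_g = 9.81 × 6.74×10⁻⁵ / 1.41×10⁻⁴ = 4.67 m/s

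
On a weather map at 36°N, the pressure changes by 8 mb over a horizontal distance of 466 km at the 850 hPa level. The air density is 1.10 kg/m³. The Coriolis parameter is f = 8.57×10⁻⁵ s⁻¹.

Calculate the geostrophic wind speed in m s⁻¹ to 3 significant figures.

18.2 m s⁻¹

Pressure gradient: |∂P/∂n| = 800 Pa / 466000 m = 1.72×10⁻³ Pa/m
Geostrophic balance (pressure-gradient force = Coriolis force):
V_g = (1/(fρ)) |∂P/∂n| = 1.72×10⁻³ / (8.57×10⁻⁵ × 1.10) = 18.2 m/s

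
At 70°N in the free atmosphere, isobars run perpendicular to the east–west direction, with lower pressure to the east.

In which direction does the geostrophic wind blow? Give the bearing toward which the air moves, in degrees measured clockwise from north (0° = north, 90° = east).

The pressure-gradient force points toward the east (bearing 090°).
Geostrophic balance: in the Northern Hemisphere the Coriolis force deflects motion to the right, so the geostrophic wind blows 90° to the right of the pressure-gradient force (low pressure on the left).
Rotating 090° by 90° clockwise gives 180° — the wind blows toward the south.

180°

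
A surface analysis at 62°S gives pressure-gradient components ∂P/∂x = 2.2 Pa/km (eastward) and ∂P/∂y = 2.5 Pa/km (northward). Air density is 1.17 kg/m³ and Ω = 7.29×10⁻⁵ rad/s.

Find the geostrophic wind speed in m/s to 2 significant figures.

Coriolis parameter at 62°S:
f = 2Ω sin φ = 2 × 7.29×10⁻⁵ × sin 62° = 1.29×10⁻⁴ s⁻¹
In the Southern Hemisphere f is negative: f = −1.29×10⁻⁴ s⁻¹.
Component geostrophic relations (x east, y north):
u_g = −(1/(fρ)) ∂P/∂y,  v_g = (1/(fρ)) ∂P/∂x
u_g = −(2.5×10⁻³)/(−1.29×10⁻⁴ × 1.17) = 16.6 m/s;  v_g = (2.2×10⁻³)/(−1.29×10⁻⁴ × 1.17) = −14.6 m/s
|V_g| = √(u_g² + v_g²) = 22.1 m/s

22 m/s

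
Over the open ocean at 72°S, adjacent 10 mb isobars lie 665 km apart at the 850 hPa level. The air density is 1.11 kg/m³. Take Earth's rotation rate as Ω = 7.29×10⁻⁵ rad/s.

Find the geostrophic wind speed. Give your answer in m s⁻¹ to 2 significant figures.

Coriolis parameter at 72°S:
f = 2Ω sin φ = 2 × 7.29×10⁻⁵ × sin 72° = 1.39×10⁻⁴ s⁻¹
Pressure gradient: |∂P/∂n| = 1000 Pa / 665000 m = 1.50×10⁻³ Pa/m
Geostrophic balance (pressure-gradient force = Coriolis force):
V_g = (1/(fρ)) |∂P/∂n| = 1.50×10⁻³ / (1.39×10⁻⁴ × 1.11) = 9.77 m/s

9.8 m s⁻¹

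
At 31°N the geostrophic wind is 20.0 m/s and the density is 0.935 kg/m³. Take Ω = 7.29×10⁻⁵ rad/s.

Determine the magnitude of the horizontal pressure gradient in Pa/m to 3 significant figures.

1.40×10⁻³ Pa/m

Coriolis parameter at 31°N:
f = 2Ω sin φ = 2 × 7.29×10⁻⁵ × sin 31° = 7.51×10⁻⁵ s⁻¹
Geostrophic balance rearranged: |∂P/∂n| = f ρ V_g
|∂P/∂n| = 7.51×10⁻⁵ × 0.935 × 20.0 = 1.40×10⁻³ Pa/m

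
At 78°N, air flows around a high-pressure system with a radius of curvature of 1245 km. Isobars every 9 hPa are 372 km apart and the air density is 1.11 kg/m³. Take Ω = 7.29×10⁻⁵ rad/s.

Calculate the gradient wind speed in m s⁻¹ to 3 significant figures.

Coriolis parameter at 78°N:
f = 2Ω sin φ = 2 × 7.29×10⁻⁵ × sin 78° = 1.43×10⁻⁴ s⁻¹
Pressure gradient: |∂P/∂n| = 900 Pa / 372000 m = 2.42×10⁻³ Pa/m
Geostrophic speed: V_g = |∂P/∂n|/(fρ) = 2.42×10⁻³/(1.43×10⁻⁴ × 1.11) = 15.3 m/s
Around a high, pressure-gradient force acts outward with centrifugal, so Coriolis balances both:
fV = (1/ρ)|∂P/∂n| + V²/R  →  V² − fR·V + fR·V_g = 0
With fR = 1.43×10⁻⁴ × 1245×10³ m = 178 m/s:
V = [fR − √((fR)² − 4 fR V_g)]/2 = [178 − √(178² − 4×178×15.3)]/2 = 16.9 m/s
Supergeostrophic (V > V_g = 15.3 m/s), as expected around a high.

16.9 m s⁻¹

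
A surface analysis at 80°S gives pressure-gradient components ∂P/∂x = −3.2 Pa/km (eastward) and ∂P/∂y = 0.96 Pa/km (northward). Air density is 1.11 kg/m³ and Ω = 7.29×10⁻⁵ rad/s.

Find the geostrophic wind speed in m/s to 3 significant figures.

21.0 m/s

Coriolis parameter at 80°S:
f = 2Ω sin φ = 2 × 7.29×10⁻⁵ × sin 80° = 1.44×10⁻⁴ s⁻¹
In the Southern Hemisphere f is negative: f = −1.44×10⁻⁴ s⁻¹.
Component geostrophic relations (x east, y north):
u_g = −(1/(fρ)) ∂P/∂y,  v_g = (1/(fρ)) ∂P/∂x
u_g = −(0.96×10⁻³)/(−1.44×10⁻⁴ × 1.11) = 6.02 m/s;  v_g = (−3.2×10⁻³)/(−1.44×10⁻⁴ × 1.11) = 20.1 m/s
|V_g| = √(u_g² + v_g²) = 21.0 m/s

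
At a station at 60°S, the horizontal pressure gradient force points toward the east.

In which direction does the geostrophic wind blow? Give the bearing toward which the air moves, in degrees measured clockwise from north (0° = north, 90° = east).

000°

The pressure-gradient force points toward the east (bearing 090°).
Geostrophic balance: in the Southern Hemisphere the Coriolis force deflects motion to the left, so the geostrophic wind blows 90° to the left of the pressure-gradient force (low pressure on the right).
Rotating 090° by 90° counterclockwise gives 000° — the wind blows toward the north.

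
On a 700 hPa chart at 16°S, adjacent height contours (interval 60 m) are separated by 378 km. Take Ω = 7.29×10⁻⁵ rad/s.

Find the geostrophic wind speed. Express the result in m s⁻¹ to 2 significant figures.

Coriolis parameter at 16°S:
f = 2Ω sin φ = 2 × 7.29×10⁻⁵ × sin 16° = 4.02×10⁻⁵ s⁻¹
Height gradient: |∂Z/∂n| = 60 m / 378000 m = 1.59×10⁻⁴
On a pressure surface, geostrophic balance gives V_g = (g/f)|∂Z/∂n|:
V_g = 9.81 × 1.59×10⁻⁴ / 4.02×10⁻⁵ = 38.7 m/s

39 m s⁻¹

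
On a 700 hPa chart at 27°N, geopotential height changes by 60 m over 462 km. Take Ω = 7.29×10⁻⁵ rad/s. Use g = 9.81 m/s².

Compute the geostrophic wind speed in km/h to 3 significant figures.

69.3 km/h

Coriolis parameter at 27°N:
f = 2Ω sin φ = 2 × 7.29×10⁻⁵ × sin 27° = 6.62×10⁻⁵ s⁻¹
Height gradient: |∂Z/∂n| = 60 m / 462000 m = 1.30×10⁻⁴
On a pressure surface, geostrophic balance gives V_g = (g/f)|∂Z/∂n|:
V_g = 9.81 × 1.30×10⁻⁴ / 6.62×10⁻⁵ = 19.2 m/s
Converting: 19.2 m/s × 3.6 = 69.3 km/h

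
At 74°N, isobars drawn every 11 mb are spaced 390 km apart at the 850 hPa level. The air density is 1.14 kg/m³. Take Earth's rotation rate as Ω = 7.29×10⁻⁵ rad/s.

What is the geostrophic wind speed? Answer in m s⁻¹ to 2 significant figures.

18 m s⁻¹

Coriolis parameter at 74°N:
f = 2Ω sin φ = 2 × 7.29×10⁻⁵ × sin 74° = 1.40×10⁻⁴ s⁻¹
Pressure gradient: |∂P/∂n| = 1100 Pa / 390000 m = 2.82×10⁻³ Pa/m
Geostrophic balance (pressure-gradient force = Coriolis force):
V_g = (1/(fρ)) |∂P/∂n| = 2.82×10⁻³ / (1.40×10⁻⁴ × 1.14) = 17.7 m/s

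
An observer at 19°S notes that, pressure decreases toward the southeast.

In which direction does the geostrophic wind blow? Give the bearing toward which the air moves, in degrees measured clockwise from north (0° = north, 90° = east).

045°

The pressure-gradient force points toward the southeast (bearing 135°).
Geostrophic balance: in the Southern Hemisphere the Coriolis force deflects motion to the left, so the geostrophic wind blows 90° to the left of the pressure-gradient force (low pressure on the right).
Rotating 135° by 90° counterclockwise gives 045° — the wind blows toward the northeast.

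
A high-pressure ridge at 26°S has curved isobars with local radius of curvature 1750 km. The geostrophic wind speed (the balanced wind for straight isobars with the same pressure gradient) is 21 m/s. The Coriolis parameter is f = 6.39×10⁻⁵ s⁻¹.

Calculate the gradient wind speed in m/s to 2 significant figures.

28 m/s

Around a high, pressure-gradient force acts outward with centrifugal, so Coriolis balances both:
fV = (1/ρ)|∂P/∂n| + V²/R  →  V² − fR·V + fR·V_g = 0
With fR = 6.39×10⁻⁵ × 1750×10³ m = 112 m/s:
V = [fR − √((fR)² − 4 fR V_g)]/2 = [112 − √(112² − 4×112×21)]/2 = 28 m/s
Supergeostrophic (V > V_g = 21 m/s), as expected around a high.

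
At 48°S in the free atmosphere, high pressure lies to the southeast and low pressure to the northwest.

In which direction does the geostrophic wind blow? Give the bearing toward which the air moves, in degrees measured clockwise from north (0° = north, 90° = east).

The pressure-gradient force points toward the northwest (bearing 315°).
Geostrophic balance: in the Southern Hemisphere the Coriolis force deflects motion to the left, so the geostrophic wind blows 90° to the left of the pressure-gradient force (low pressure on the right).
Rotating 315° by 90° counterclockwise gives 225° — the wind blows toward the southwest.

225°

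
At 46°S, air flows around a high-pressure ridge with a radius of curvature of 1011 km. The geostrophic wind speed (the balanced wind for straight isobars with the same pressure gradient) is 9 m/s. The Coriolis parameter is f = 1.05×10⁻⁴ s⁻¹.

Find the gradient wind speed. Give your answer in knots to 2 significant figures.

19 knots

Around a high, pressure-gradient force acts outward with centrifugal, so Coriolis balances both:
fV = (1/ρ)|∂P/∂n| + V²/R  →  V² − fR·V + fR·V_g = 0
With fR = 1.05×10⁻⁴ × 1011×10³ m = 106 m/s:
V = [fR − √((fR)² − 4 fR V_g)]/2 = [106 − √(106² − 4×106×9)]/2 = 9.93 m/s
Supergeostrophic (V > V_g = 9 m/s), as expected around a high.
Converting: 9.93 m/s × 1.944 = 19 knots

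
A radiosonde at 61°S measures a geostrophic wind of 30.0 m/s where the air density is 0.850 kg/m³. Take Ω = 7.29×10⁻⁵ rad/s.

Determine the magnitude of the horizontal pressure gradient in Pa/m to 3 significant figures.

3.25×10⁻³ Pa/m

Coriolis parameter at 61°S:
f = 2Ω sin φ = 2 × 7.29×10⁻⁵ × sin 61° = 1.28×10⁻⁴ s⁻¹
Geostrophic balance rearranged: |∂P/∂n| = f ρ V_g
|∂P/∂n| = 1.28×10⁻⁴ × 0.850 × 30.0 = 3.25×10⁻³ Pa/m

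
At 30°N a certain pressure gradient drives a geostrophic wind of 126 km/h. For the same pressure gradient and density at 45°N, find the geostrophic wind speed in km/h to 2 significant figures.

With the same pressure gradient and density, V_g ∝ 1/f ∝ 1/sin φ.
V₂ = V₁ · sin φ₁ / sin φ₂ = 126 × sin 30° / sin 45°
V₂ = 126 × 0.5000/0.7071 = 89 km/h

89 km/h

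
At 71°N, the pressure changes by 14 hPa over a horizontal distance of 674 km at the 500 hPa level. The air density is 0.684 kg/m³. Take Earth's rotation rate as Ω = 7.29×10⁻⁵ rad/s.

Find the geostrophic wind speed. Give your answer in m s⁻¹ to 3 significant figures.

22.0 m s⁻¹

Coriolis parameter at 71°N:
f = 2Ω sin φ = 2 × 7.29×10⁻⁵ × sin 71° = 1.38×10⁻⁴ s⁻¹
Pressure gradient: |∂P/∂n| = 1400 Pa / 674000 m = 2.08×10⁻³ Pa/m
Geostrophic balance (pressure-gradient force = Coriolis force):
V_g = (1/(fρ)) |∂P/∂n| = 2.08×10⁻³ / (1.38×10⁻⁴ × 0.684) = 22.0 m/s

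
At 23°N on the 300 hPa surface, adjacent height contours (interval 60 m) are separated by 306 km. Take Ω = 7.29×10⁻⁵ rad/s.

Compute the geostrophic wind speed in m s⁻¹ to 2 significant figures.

34 m s⁻¹

Coriolis parameter at 23°N:
f = 2Ω sin φ = 2 × 7.29×10⁻⁵ × sin 23° = 5.70×10⁻⁵ s⁻¹
Height gradient: |∂Z/∂n| = 60 m / 306000 m = 1.96×10⁻⁴
On a pressure surface, geostrophic balance gives V_g = (g/f)|∂Z/∂n|:
V_g = 9.81 × 1.96×10⁻⁴ / 5.70×10⁻⁵ = 33.8 m/s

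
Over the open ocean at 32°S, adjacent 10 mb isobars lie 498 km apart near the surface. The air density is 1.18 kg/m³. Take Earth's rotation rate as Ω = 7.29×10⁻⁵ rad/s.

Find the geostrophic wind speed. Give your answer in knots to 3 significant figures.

Coriolis parameter at 32°S:
f = 2Ω sin φ = 2 × 7.29×10⁻⁵ × sin 32° = 7.73×10⁻⁵ s⁻¹
Pressure gradient: |∂P/∂n| = 1000 Pa / 498000 m = 2.01×10⁻³ Pa/m
Geostrophic balance (pressure-gradient force = Coriolis force):
V_g = (1/(fρ)) |∂P/∂n| = 2.01×10⁻³ / (7.73×10⁻⁵ × 1.18) = 22.0 m/s
Converting: 22.0 m/s × 1.944 = 42.8 knots

42.8 knots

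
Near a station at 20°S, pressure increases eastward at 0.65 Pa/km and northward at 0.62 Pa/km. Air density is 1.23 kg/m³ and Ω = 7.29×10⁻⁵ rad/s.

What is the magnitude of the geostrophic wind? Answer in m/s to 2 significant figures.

15 m/s

Coriolis parameter at 20°S:
f = 2Ω sin φ = 2 × 7.29×10⁻⁵ × sin 20° = 4.99×10⁻⁵ s⁻¹
In the Southern Hemisphere f is negative: f = −4.99×10⁻⁵ s⁻¹.
Component geostrophic relations (x east, y north):
u_g = −(1/(fρ)) ∂P/∂y,  v_g = (1/(fρ)) ∂P/∂x
u_g = −(0.62×10⁻³)/(−4.99×10⁻⁵ × 1.23) = 10.1 m/s;  v_g = (0.65×10⁻³)/(−4.99×10⁻⁵ × 1.23) = −10.6 m/s
|V_g| = √(u_g² + v_g²) = 14.6 m/s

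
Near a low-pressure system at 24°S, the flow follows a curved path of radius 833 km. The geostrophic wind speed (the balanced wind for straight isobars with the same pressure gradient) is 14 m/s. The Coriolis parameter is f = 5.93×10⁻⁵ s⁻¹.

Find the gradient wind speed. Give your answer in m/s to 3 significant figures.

11.4 m/s

Around a low, centrifugal force acts outward with Coriolis, so pressure-gradient force balances both:
(1/ρ)|∂P/∂n| = fV + V²/R  →  V² + fR·V − fR·V_g = 0
With fR = 5.93×10⁻⁵ × 833×10³ m = 49.4 m/s:
V = [−fR + √((fR)² + 4 fR V_g)]/2 = [−49.4 + √(49.4² + 4×49.4×14)]/2 = 11.4 m/s
Subgeostrophic (V < V_g = 14 m/s), as expected around a low.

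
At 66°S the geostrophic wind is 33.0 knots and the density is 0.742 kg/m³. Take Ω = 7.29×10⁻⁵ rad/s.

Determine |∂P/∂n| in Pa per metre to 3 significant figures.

Coriolis parameter at 66°S:
f = 2Ω sin φ = 2 × 7.29×10⁻⁵ × sin 66° = 1.33×10⁻⁴ s⁻¹
Wind speed in SI: 33.0 knots = 17.0 m/s
Geostrophic balance rearranged: |∂P/∂n| = f ρ V_g
|∂P/∂n| = 1.33×10⁻⁴ × 0.742 × 17.0 = 1.68×10⁻³ Pa/m

1.68×10⁻³ Pa/m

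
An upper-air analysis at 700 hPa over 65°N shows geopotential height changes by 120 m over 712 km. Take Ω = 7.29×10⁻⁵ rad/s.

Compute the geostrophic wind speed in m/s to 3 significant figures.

Coriolis parameter at 65°N:
f = 2Ω sin φ = 2 × 7.29×10⁻⁵ × sin 65° = 1.32×10⁻⁴ s⁻¹
Height gradient: |∂Z/∂n| = 120 m / 712000 m = 1.69×10⁻⁴
On a pressure surface, geostrophic balance gives V_g = (g/f)|∂Z/∂n|:
V_g = 9.81 × 1.69×10⁻⁴ / 1.32×10⁻⁴ = 12.5 m/s

12.5 m/s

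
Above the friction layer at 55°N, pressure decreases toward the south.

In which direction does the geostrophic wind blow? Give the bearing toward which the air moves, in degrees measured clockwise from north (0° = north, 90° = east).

The pressure-gradient force points toward the south (bearing 180°).
Geostrophic balance: in the Northern Hemisphere the Coriolis force deflects motion to the right, so the geostrophic wind blows 90° to the right of the pressure-gradient force (low pressure on the left).
Rotating 180° by 90° clockwise gives 270° — the wind blows toward the west.

270°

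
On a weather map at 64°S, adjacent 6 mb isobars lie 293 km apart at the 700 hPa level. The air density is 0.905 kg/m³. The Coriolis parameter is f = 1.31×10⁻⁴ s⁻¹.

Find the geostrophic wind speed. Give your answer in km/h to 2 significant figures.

62 km/h

Pressure gradient: |∂P/∂n| = 600 Pa / 293000 m = 2.05×10⁻³ Pa/m
Geostrophic balance (pressure-gradient force = Coriolis force):
V_g = (1/(fρ)) |∂P/∂n| = 2.05×10⁻³ / (1.31×10⁻⁴ × 0.905) = 17.3 m/s
Converting: 17.3 m/s × 3.6 = 62 km/h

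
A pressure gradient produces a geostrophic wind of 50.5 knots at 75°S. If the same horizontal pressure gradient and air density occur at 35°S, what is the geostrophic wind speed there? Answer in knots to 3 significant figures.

85.0 knots

With the same pressure gradient and density, V_g ∝ 1/f ∝ 1/sin φ.
V₂ = V₁ · sin φ₁ / sin φ₂ = 50.5 × sin 75° / sin 35°
V₂ = 50.5 × 0.9659/0.5736 = 85.0 knots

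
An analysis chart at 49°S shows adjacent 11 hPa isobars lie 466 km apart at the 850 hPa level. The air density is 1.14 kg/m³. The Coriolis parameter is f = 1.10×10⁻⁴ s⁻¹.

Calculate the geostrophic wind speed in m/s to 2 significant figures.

Pressure gradient: |∂P/∂n| = 1100 Pa / 466000 m = 2.36×10⁻³ Pa/m
Geostrophic balance (pressure-gradient force = Coriolis force):
V_g = (1/(fρ)) |∂P/∂n| = 2.36×10⁻³ / (1.10×10⁻⁴ × 1.14) = 18.8 m/s

19 m/s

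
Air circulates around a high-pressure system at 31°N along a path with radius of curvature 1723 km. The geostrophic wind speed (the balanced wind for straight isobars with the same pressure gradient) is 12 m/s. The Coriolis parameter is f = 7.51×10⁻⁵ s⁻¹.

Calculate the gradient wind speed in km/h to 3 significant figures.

48.2 km/h

Around a high, pressure-gradient force acts outward with centrifugal, so Coriolis balances both:
fV = (1/ρ)|∂P/∂n| + V²/R  →  V² − fR·V + fR·V_g = 0
With fR = 7.51×10⁻⁵ × 1723×10³ m = 129 m/s:
V = [fR − √((fR)² − 4 fR V_g)]/2 = [129 − √(129² − 4×129×12)]/2 = 13.4 m/s
Supergeostrophic (V > V_g = 12 m/s), as expected around a high.
Converting: 13.4 m/s × 3.6 = 48.2 km/h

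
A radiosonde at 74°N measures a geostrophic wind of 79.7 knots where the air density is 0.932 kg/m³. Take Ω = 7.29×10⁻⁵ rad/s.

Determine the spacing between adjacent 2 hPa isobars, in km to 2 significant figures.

Coriolis parameter at 74°N:
f = 2Ω sin φ = 2 × 7.29×10⁻⁵ × sin 74° = 1.40×10⁻⁴ s⁻¹
Wind speed in SI: 79.7 knots = 41.0 m/s
Geostrophic balance rearranged: |∂P/∂n| = f ρ V_g
|∂P/∂n| = 1.40×10⁻⁴ × 0.932 × 41.0 = 5.36×10⁻³ Pa/m
Isobar spacing: Δn = ΔP/|∂P/∂n| = 200 Pa / 5.36×10⁻³ Pa/m = 37344 m ≈ 37 km

37 km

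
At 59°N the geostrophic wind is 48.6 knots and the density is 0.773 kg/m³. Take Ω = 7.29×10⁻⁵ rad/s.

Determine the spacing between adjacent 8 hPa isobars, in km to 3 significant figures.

331 km

Coriolis parameter at 59°N:
f = 2Ω sin φ = 2 × 7.29×10⁻⁵ × sin 59° = 1.25×10⁻⁴ s⁻¹
Wind speed in SI: 48.6 knots = 25.0 m/s
Geostrophic balance rearranged: |∂P/∂n| = f ρ V_g
|∂P/∂n| = 1.25×10⁻⁴ × 0.773 × 25.0 = 2.42×10⁻³ Pa/m
Isobar spacing: Δn = ΔP/|∂P/∂n| = 800 Pa / 2.42×10⁻³ Pa/m = 331217 m ≈ 331 km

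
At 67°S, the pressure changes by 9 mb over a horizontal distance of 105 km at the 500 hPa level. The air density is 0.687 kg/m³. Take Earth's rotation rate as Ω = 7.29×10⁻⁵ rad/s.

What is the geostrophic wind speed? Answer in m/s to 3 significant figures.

93.0 m/s

Coriolis parameter at 67°S:
f = 2Ω sin φ = 2 × 7.29×10⁻⁵ × sin 67° = 1.34×10⁻⁴ s⁻¹
Pressure gradient: |∂P/∂n| = 900 Pa / 105000 m = 8.57×10⁻³ Pa/m
Geostrophic balance (pressure-gradient force = Coriolis force):
V_g = (1/(fρ)) |∂P/∂n| = 8.57×10⁻³ / (1.34×10⁻⁴ × 0.687) = 93.0 m/s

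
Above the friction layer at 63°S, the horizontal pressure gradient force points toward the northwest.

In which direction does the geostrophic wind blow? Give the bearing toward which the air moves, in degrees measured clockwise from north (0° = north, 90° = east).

The pressure-gradient force points toward the northwest (bearing 315°).
Geostrophic balance: in the Southern Hemisphere the Coriolis force deflects motion to the left, so the geostrophic wind blows 90° to the left of the pressure-gradient force (low pressure on the right).
Rotating 315° by 90° counterclockwise gives 225° — the wind blows toward the southwest.

225°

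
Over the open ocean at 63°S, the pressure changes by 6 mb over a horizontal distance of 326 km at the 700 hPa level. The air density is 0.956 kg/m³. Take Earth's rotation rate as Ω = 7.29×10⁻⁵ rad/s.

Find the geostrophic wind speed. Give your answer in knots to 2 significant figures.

Coriolis parameter at 63°S:
f = 2Ω sin φ = 2 × 7.29×10⁻⁵ × sin 63° = 1.30×10⁻⁴ s⁻¹
Pressure gradient: |∂P/∂n| = 600 Pa / 326000 m = 1.84×10⁻³ Pa/m
Geostrophic balance (pressure-gradient force = Coriolis force):
V_g = (1/(fρ)) |∂P/∂n| = 1.84×10⁻³ / (1.30×10⁻⁴ × 0.956) = 14.8 m/s
Converting: 14.8 m/s × 1.944 = 29 knots

29 knots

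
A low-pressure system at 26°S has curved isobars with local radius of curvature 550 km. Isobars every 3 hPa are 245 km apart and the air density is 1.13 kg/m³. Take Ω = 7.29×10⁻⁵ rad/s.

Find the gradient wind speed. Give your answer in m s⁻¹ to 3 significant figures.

Coriolis parameter at 26°S:
f = 2Ω sin φ = 2 × 7.29×10⁻⁵ × sin 26° = 6.39×10⁻⁵ s⁻¹
Pressure gradient: |∂P/∂n| = 300 Pa / 245000 m = 1.22×10⁻³ Pa/m
Geostrophic speed: V_g = |∂P/∂n|/(fρ) = 1.22×10⁻³/(6.39×10⁻⁵ × 1.13) = 17.0 m/s
Around a low, centrifugal force acts outward with Coriolis, so pressure-gradient force balances both:
(1/ρ)|∂P/∂n| = fV + V²/R  →  V² + fR·V − fR·V_g = 0
With fR = 6.39×10⁻⁵ × 550×10³ m = 35.2 m/s:
V = [−fR + √((fR)² + 4 fR V_g)]/2 = [−35.2 + √(35.2² + 4×35.2×17)]/2 = 12.5 m/s
Subgeostrophic (V < V_g = 17 m/s), as expected around a low.

12.5 m s⁻¹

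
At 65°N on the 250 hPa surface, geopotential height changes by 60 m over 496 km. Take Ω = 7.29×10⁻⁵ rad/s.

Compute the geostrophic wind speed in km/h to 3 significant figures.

32.3 km/h

Coriolis parameter at 65°N:
f = 2Ω sin φ = 2 × 7.29×10⁻⁵ × sin 65° = 1.32×10⁻⁴ s⁻¹
Height gradient: |∂Z/∂n| = 60 m / 496000 m = 1.21×10⁻⁴
On a pressure surface, geostrophic balance gives V_g = (g/f)|∂Z/∂n|:
V_g = 9.81 × 1.21×10⁻⁴ / 1.32×10⁻⁴ = 8.98 m/s
Converting: 8.98 m/s × 3.6 = 32.3 km/h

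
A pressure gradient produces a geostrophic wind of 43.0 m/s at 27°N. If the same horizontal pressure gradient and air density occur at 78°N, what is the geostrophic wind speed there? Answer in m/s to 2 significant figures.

With the same pressure gradient and density, V_g ∝ 1/f ∝ 1/sin φ.
V₂ = V₁ · sin φ₁ / sin φ₂ = 43.0 × sin 27° / sin 78°
V₂ = 43.0 × 0.4540/0.9781 = 20 m/s

20 m/s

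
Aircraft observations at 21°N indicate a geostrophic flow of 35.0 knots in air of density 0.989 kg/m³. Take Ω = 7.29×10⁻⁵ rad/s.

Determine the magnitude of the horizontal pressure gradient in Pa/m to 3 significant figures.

Coriolis parameter at 21°N:
f = 2Ω sin φ = 2 × 7.29×10⁻⁵ × sin 21° = 5.23×10⁻⁵ s⁻¹
Wind speed in SI: 35.0 knots = 18.0 m/s
Geostrophic balance rearranged: |∂P/∂n| = f ρ V_g
|∂P/∂n| = 5.23×10⁻⁵ × 0.989 × 18.0 = 9.30×10⁻⁴ Pa/m

9.30×10⁻⁴ Pa/m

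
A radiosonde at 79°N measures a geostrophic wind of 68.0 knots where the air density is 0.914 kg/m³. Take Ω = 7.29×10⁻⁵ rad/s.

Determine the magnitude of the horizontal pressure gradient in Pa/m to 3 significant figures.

Coriolis parameter at 79°N:
f = 2Ω sin φ = 2 × 7.29×10⁻⁵ × sin 79° = 1.43×10⁻⁴ s⁻¹
Wind speed in SI: 68.0 knots = 35.0 m/s
Geostrophic balance rearranged: |∂P/∂n| = f ρ V_g
|∂P/∂n| = 1.43×10⁻⁴ × 0.914 × 35.0 = 4.58×10⁻³ Pa/m

4.58×10⁻³ Pa/m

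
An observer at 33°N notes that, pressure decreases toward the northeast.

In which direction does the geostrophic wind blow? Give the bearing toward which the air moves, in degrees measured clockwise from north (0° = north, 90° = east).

The pressure-gradient force points toward the northeast (bearing 045°).
Geostrophic balance: in the Northern Hemisphere the Coriolis force deflects motion to the right, so the geostrophic wind blows 90° to the right of the pressure-gradient force (low pressure on the left).
Rotating 045° by 90° clockwise gives 135° — the wind blows toward the southeast.

135°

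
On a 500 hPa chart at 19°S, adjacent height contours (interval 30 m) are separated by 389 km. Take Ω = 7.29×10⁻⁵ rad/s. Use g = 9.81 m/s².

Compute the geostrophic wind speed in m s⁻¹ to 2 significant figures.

Coriolis parameter at 19°S:
f = 2Ω sin φ = 2 × 7.29×10⁻⁵ × sin 19° = 4.75×10⁻⁵ s⁻¹
Height gradient: |∂Z/∂n| = 30 m / 389000 m = 7.71×10⁻⁵
On a pressure surface, geostrophic balance gives V_g = (g/f)|∂Z/∂n|:
V_g = 9.81 × 7.71×10⁻⁵ / 4.75×10⁻⁵ = 15.9 m/s

16 m s⁻¹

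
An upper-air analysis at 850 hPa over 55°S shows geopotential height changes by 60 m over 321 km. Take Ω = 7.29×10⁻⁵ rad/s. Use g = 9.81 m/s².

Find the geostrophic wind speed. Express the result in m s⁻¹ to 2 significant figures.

15 m s⁻¹

Coriolis parameter at 55°S:
f = 2Ω sin φ = 2 × 7.29×10⁻⁵ × sin 55° = 1.19×10⁻⁴ s⁻¹
Height gradient: |∂Z/∂n| = 60 m / 321000 m = 1.87×10⁻⁴
On a pressure surface, geostrophic balance gives V_g = (g/f)|∂Z/∂n|:
V_g = 9.81 × 1.87×10⁻⁴ / 1.19×10⁻⁴ = 15.4 m/s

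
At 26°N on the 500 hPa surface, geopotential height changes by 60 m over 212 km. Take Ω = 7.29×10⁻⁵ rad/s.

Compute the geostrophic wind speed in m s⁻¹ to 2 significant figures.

Coriolis parameter at 26°N:
f = 2Ω sin φ = 2 × 7.29×10⁻⁵ × sin 26° = 6.39×10⁻⁵ s⁻¹
Height gradient: |∂Z/∂n| = 60 m / 212000 m = 2.83×10⁻⁴
On a pressure surface, geostrophic balance gives V_g = (g/f)|∂Z/∂n|:
V_g = 9.81 × 2.83×10⁻⁴ / 6.39×10⁻⁵ = 43.4 m/s

43 m s⁻¹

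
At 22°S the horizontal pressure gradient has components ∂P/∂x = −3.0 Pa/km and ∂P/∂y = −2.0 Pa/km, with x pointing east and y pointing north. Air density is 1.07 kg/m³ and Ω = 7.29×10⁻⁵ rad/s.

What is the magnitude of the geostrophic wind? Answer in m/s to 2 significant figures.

62 m/s

Coriolis parameter at 22°S:
f = 2Ω sin φ = 2 × 7.29×10⁻⁵ × sin 22° = 5.46×10⁻⁵ s⁻¹
In the Southern Hemisphere f is negative: f = −5.46×10⁻⁵ s⁻¹.
Component geostrophic relations (x east, y north):
u_g = −(1/(fρ)) ∂P/∂y,  v_g = (1/(fρ)) ∂P/∂x
u_g = −(−2.0×10⁻³)/(−5.46×10⁻⁵ × 1.07) = −34.2 m/s;  v_g = (−3.0×10⁻³)/(−5.46×10⁻⁵ × 1.07) = 51.3 m/s
|V_g| = √(u_g² + v_g²) = 61.7 m/s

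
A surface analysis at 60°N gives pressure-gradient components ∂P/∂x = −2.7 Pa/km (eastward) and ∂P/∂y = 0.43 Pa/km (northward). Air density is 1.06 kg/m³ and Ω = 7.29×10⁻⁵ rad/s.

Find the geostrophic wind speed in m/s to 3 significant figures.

20.4 m/s

Coriolis parameter at 60°N:
f = 2Ω sin φ = 2 × 7.29×10⁻⁵ × sin 60° = 1.26×10⁻⁴ s⁻¹
Component geostrophic relations (x east, y north):
u_g = −(1/(fρ)) ∂P/∂y,  v_g = (1/(fρ)) ∂P/∂x
u_g = −(0.43×10⁻³)/(1.26×10⁻⁴ × 1.06) = −3.21 m/s;  v_g = (−2.7×10⁻³)/(1.26×10⁻⁴ × 1.06) = −20.2 m/s
|V_g| = √(u_g² + v_g²) = 20.4 m/s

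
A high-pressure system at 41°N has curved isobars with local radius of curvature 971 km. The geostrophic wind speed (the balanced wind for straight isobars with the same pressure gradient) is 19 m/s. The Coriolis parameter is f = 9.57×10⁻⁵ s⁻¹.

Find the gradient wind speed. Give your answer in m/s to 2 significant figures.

27 m/s

Around a high, pressure-gradient force acts outward with centrifugal, so Coriolis balances both:
fV = (1/ρ)|∂P/∂n| + V²/R  →  V² − fR·V + fR·V_g = 0
With fR = 9.57×10⁻⁵ × 971×10³ m = 92.9 m/s:
V = [fR − √((fR)² − 4 fR V_g)]/2 = [92.9 − √(92.9² − 4×92.9×19)]/2 = 26.6 m/s
Supergeostrophic (V > V_g = 19 m/s), as expected around a high.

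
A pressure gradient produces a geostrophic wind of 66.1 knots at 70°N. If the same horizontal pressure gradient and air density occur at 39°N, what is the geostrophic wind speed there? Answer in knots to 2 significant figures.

With the same pressure gradient and density, V_g ∝ 1/f ∝ 1/sin φ.
V₂ = V₁ · sin φ₁ / sin φ₂ = 66.1 × sin 70° / sin 39°
V₂ = 66.1 × 0.9397/0.6293 = 99 knots

99 knots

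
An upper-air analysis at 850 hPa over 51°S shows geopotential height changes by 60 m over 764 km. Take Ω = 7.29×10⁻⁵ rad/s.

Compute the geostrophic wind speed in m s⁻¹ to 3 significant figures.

Coriolis parameter at 51°S:
f = 2Ω sin φ = 2 × 7.29×10⁻⁵ × sin 51° = 1.13×10⁻⁴ s⁻¹
Height gradient: |∂Z/∂n| = 60 m / 764000 m = 7.85×10⁻⁵
On a pressure surface, geostrophic balance gives V_g = (g/f)|∂Z/∂n|:
V_g = 9.81 × 7.85×10⁻⁵ / 1.13×10⁻⁴ = 6.80 m/s

6.80 m s⁻¹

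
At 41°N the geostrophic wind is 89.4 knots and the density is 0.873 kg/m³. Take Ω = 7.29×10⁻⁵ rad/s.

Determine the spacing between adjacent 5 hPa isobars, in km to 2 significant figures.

130 km

Coriolis parameter at 41°N:
f = 2Ω sin φ = 2 × 7.29×10⁻⁵ × sin 41° = 9.57×10⁻⁵ s⁻¹
Wind speed in SI: 89.4 knots = 46.0 m/s
Geostrophic balance rearranged: |∂P/∂n| = f ρ V_g
|∂P/∂n| = 9.57×10⁻⁵ × 0.873 × 46.0 = 3.84×10⁻³ Pa/m
Isobar spacing: Δn = ΔP/|∂P/∂n| = 500 Pa / 3.84×10⁻³ Pa/m = 130191 m ≈ 130 km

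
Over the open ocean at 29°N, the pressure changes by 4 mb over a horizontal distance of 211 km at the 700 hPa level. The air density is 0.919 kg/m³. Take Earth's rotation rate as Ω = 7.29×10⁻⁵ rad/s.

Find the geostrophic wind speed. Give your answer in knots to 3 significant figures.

Coriolis parameter at 29°N:
f = 2Ω sin φ = 2 × 7.29×10⁻⁵ × sin 29° = 7.07×10⁻⁵ s⁻¹
Pressure gradient: |∂P/∂n| = 400 Pa / 211000 m = 1.90×10⁻³ Pa/m
Geostrophic balance (pressure-gradient force = Coriolis force):
V_g = (1/(fρ)) |∂P/∂n| = 1.90×10⁻³ / (7.07×10⁻⁵ × 0.919) = 29.2 m/s
Converting: 29.2 m/s × 1.944 = 56.7 knots

56.7 knots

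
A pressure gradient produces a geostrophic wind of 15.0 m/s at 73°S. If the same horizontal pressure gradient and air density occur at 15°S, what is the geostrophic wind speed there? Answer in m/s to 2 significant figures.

55 m/s

With the same pressure gradient and density, V_g ∝ 1/f ∝ 1/sin φ.
V₂ = V₁ · sin φ₁ / sin φ₂ = 15.0 × sin 73° / sin 15°
V₂ = 15.0 × 0.9563/0.2588 = 55 m/s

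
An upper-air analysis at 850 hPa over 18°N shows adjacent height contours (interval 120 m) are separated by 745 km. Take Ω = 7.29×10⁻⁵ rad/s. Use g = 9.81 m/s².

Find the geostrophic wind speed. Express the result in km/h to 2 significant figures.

Coriolis parameter at 18°N:
f = 2Ω sin φ = 2 × 7.29×10⁻⁵ × sin 18° = 4.51×10⁻⁵ s⁻¹
Height gradient: |∂Z/∂n| = 120 m / 745000 m = 1.61×10⁻⁴
On a pressure surface, geostrophic balance gives V_g = (g/f)|∂Z/∂n|:
V_g = 9.81 × 1.61×10⁻⁴ / 4.51×10⁻⁵ = 35.1 m/s
Converting: 35.1 m/s × 3.6 = 130 km/h

130 km/h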